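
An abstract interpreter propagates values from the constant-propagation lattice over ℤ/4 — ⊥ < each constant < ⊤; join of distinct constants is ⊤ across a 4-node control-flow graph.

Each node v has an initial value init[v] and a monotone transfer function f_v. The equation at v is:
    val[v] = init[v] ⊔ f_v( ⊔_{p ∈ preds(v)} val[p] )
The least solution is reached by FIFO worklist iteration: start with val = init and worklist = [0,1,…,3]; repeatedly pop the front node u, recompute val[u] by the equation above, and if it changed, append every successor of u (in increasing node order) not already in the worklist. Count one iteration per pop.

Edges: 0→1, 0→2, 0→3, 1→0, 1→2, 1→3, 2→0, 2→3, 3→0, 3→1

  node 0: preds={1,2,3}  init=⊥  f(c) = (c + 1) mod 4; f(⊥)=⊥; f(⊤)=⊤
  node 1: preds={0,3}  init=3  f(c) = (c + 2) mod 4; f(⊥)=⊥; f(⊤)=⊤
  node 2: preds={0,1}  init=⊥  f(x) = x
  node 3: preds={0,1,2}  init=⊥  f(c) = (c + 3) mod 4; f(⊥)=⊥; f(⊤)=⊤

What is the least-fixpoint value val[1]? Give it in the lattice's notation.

Iteration log — 8 steps:
  step 1. node 0  ⊔preds=3  new=0  old=⊥  +wl: 
  step 2. node 1  ⊔preds=0  new=⊤  old=3  +wl: 0
  step 3. node 2  ⊔preds=⊤  new=⊤  old=⊥  +wl: 
  step 4. node 3  ⊔preds=⊤  new=⊤  old=⊥  +wl: 1
  step 5. node 0  ⊔preds=⊤  new=⊤  old=0  +wl: 2,3
  step 6. node 1  ⊔preds=⊤  new=⊤  stable
  step 7. node 2  ⊔preds=⊤  new=⊤  stable
  step 8. node 3  ⊔preds=⊤  new=⊤  stable

Least fixpoint reached:
  node 0: ⊤
  node 1: ⊤
  node 2: ⊤
  node 3: ⊤

⊤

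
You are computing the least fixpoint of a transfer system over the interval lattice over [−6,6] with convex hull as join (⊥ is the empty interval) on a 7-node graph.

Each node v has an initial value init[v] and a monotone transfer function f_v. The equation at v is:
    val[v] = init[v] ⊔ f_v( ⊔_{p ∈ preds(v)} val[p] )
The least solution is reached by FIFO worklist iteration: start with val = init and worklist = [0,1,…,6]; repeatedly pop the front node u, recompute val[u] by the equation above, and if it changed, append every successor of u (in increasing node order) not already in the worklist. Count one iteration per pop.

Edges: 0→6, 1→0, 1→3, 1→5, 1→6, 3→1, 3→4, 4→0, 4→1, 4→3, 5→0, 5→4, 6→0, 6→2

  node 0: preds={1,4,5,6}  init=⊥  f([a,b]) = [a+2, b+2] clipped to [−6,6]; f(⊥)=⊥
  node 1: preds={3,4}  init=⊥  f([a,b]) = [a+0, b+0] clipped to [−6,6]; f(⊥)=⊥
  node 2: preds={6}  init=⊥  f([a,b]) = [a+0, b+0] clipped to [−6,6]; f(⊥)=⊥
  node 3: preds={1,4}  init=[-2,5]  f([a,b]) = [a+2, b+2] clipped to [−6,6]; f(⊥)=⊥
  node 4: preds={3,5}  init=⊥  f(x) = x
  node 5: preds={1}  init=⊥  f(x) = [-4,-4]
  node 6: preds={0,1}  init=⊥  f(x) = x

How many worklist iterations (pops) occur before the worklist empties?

Trace (23 dequeues):
  [1] u=0 | in ⊥ | out ⊥ | ==
  [2] u=1 | in [-2,5] | out [-2,5] | prev ⊥ | push {0}
  [3] u=2 | in ⊥ | out ⊥ | ==
  [4] u=3 | in [-2,5] | out [-2,6] | prev [-2,5] | push {1}
  [5] u=4 | in [-2,6] | out [-2,6] | prev ⊥ | push {3}
  [6] u=5 | in [-2,5] | out [-4,-4] | prev ⊥ | push {4}
  [7] u=6 | in [-2,5] | out [-2,5] | prev ⊥ | push {2}
  [8] u=0 | in [-4,6] | out [-2,6] | prev ⊥ | push {6}
  [9] u=1 | in [-2,6] | out [-2,6] | prev [-2,5] | push {0,5}
  [10] u=3 | in [-2,6] | out [-2,6] | ==
  [11] u=4 | in [-4,6] | out [-4,6] | prev [-2,6] | push {1,3}
  [12] u=2 | in [-2,5] | out [-2,5] | prev ⊥ | push {}
  [13] u=6 | in [-2,6] | out [-2,6] | prev [-2,5] | push {2}
  [14] u=0 | in [-4,6] | out [-2,6] | ==
  [15] u=5 | in [-2,6] | out [-4,-4] | ==
  [16] u=1 | in [-4,6] | out [-4,6] | prev [-2,6] | push {0,5,6}
  [17] u=3 | in [-4,6] | out [-2,6] | ==
  [18] u=2 | in [-2,6] | out [-2,6] | prev [-2,5] | push {}
  [19] u=0 | in [-4,6] | out [-2,6] | ==
  [20] u=5 | in [-4,6] | out [-4,-4] | ==
  [21] u=6 | in [-4,6] | out [-4,6] | prev [-2,6] | push {0,2}
  [22] u=0 | in [-4,6] | out [-2,6] | ==
  [23] u=2 | in [-4,6] | out [-4,6] | prev [-2,6] | push {}

Converged values:
  [0] [-2,6]
  [1] [-4,6]
  [2] [-4,6]
  [3] [-2,6]
  [4] [-4,6]
  [5] [-4,-4]
  [6] [-4,6]

23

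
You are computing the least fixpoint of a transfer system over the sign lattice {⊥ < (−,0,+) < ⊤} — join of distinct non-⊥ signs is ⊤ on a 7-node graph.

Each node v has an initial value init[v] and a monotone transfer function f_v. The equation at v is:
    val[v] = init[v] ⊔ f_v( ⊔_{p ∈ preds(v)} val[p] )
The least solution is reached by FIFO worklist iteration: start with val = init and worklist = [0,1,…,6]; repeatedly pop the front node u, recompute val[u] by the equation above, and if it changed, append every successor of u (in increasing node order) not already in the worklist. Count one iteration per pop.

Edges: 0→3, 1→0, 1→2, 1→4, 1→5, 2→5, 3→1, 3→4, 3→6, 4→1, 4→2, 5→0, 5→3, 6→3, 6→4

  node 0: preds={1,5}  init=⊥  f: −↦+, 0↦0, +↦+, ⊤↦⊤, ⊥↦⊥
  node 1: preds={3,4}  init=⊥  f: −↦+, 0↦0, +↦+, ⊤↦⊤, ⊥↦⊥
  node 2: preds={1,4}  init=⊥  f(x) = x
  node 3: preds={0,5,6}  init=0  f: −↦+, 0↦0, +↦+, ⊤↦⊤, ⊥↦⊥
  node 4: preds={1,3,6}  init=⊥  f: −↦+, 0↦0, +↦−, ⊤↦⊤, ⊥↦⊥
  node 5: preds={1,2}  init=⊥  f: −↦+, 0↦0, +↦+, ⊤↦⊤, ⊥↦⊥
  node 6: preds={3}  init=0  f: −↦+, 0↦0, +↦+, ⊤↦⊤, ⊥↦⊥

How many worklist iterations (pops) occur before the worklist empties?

Worklist (11 pops):
  #1 pop 0: in=⊥ → ⊥ (no change)
  #2 pop 1: in=0 → 0 (was ⊥); enqueue [0]
  #3 pop 2: in=0 → 0 (was ⊥); enqueue []
  #4 pop 3: in=0 → 0 (no change)
  #5 pop 4: in=0 → 0 (was ⊥); enqueue [1,2]
  #6 pop 5: in=0 → 0 (was ⊥); enqueue [3]
  #7 pop 6: in=0 → 0 (no change)
  #8 pop 0: in=0 → 0 (was ⊥); enqueue []
  #9 pop 1: in=0 → 0 (no change)
  #10 pop 2: in=0 → 0 (no change)
  #11 pop 3: in=0 → 0 (no change)

Fixpoint:
  val[0] = 0
  val[1] = 0
  val[2] = 0
  val[3] = 0
  val[4] = 0
  val[5] = 0
  val[6] = 0

11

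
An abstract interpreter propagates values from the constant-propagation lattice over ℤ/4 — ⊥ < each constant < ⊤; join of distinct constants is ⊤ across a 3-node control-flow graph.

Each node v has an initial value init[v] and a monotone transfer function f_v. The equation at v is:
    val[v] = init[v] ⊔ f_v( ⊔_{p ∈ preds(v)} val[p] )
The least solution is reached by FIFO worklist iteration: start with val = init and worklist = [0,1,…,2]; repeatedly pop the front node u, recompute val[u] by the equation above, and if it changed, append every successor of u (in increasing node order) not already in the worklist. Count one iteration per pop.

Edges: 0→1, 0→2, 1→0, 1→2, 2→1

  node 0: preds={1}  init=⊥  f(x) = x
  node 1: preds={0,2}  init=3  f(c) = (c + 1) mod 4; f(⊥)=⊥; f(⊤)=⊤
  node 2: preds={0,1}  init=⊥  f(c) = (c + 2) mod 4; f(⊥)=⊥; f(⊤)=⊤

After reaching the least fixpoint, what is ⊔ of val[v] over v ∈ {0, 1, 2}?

⊤

Trace (6 dequeues):
  [1] u=0 | in 3 | out 3 | prev ⊥ | push {}
  [2] u=1 | in 3 | out ⊤ | prev 3 | push {0}
  [3] u=2 | in ⊤ | out ⊤ | prev ⊥ | push {1}
  [4] u=0 | in ⊤ | out ⊤ | prev 3 | push {2}
  [5] u=1 | in ⊤ | out ⊤ | ==
  [6] u=2 | in ⊤ | out ⊤ | ==

Converged values:
  [0] ⊤
  [1] ⊤
  [2] ⊤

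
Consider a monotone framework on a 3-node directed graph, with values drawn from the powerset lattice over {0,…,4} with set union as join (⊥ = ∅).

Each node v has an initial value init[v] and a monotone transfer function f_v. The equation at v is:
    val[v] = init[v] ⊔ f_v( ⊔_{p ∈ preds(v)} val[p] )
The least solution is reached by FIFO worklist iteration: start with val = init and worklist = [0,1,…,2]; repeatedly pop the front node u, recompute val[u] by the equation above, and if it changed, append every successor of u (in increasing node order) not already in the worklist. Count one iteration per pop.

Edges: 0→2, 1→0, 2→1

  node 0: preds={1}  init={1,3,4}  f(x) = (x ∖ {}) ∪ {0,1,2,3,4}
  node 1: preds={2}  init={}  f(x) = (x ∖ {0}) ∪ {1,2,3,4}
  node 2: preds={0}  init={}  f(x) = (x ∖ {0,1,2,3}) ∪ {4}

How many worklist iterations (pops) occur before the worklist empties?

Worklist (5 pops):
  #1 pop 0: in={} → {0,1,2,3,4} (was {1,3,4}); enqueue []
  #2 pop 1: in={} → {1,2,3,4} (was {}); enqueue [0]
  #3 pop 2: in={0,1,2,3,4} → {4} (was {}); enqueue [1]
  #4 pop 0: in={1,2,3,4} → {0,1,2,3,4} (no change)
  #5 pop 1: in={4} → {1,2,3,4} (no change)

Fixpoint:
  val[0] = {0,1,2,3,4}
  val[1] = {1,2,3,4}
  val[2] = {4}

5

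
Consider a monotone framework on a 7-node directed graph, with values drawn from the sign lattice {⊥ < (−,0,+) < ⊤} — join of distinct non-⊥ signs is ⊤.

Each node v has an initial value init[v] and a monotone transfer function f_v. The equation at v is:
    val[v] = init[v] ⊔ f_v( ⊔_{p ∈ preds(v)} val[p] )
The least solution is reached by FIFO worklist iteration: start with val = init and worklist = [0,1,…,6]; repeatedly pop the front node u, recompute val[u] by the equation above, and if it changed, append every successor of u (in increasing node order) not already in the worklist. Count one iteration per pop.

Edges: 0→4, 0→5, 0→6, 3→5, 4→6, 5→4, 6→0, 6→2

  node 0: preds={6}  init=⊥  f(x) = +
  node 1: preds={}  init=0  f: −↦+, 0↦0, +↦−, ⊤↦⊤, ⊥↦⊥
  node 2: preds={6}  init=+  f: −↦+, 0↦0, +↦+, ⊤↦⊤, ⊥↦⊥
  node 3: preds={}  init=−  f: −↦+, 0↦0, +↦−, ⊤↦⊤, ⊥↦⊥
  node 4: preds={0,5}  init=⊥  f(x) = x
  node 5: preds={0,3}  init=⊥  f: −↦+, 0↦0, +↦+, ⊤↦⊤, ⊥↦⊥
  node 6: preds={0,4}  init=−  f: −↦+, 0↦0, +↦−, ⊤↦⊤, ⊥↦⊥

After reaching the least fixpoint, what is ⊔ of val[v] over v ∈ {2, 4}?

⊤

Iteration log — 11 steps:
  step 1. node 0  ⊔preds=−  new=+  old=⊥  +wl: 
  step 2. node 1  ⊔preds=⊥  new=0  stable
  step 3. node 2  ⊔preds=−  new=+  stable
  step 4. node 3  ⊔preds=⊥  new=−  stable
  step 5. node 4  ⊔preds=+  new=+  old=⊥  +wl: 
  step 6. node 5  ⊔preds=⊤  new=⊤  old=⊥  +wl: 4
  step 7. node 6  ⊔preds=+  new=−  stable
  step 8. node 4  ⊔preds=⊤  new=⊤  old=+  +wl: 6
  step 9. node 6  ⊔preds=⊤  new=⊤  old=−  +wl: 0,2
  step 10. node 0  ⊔preds=⊤  new=+  stable
  step 11. node 2  ⊔preds=⊤  new=⊤  old=+  +wl: 

Least fixpoint reached:
  node 0: +
  node 1: 0
  node 2: ⊤
  node 3: −
  node 4: ⊤
  node 5: ⊤
  node 6: ⊤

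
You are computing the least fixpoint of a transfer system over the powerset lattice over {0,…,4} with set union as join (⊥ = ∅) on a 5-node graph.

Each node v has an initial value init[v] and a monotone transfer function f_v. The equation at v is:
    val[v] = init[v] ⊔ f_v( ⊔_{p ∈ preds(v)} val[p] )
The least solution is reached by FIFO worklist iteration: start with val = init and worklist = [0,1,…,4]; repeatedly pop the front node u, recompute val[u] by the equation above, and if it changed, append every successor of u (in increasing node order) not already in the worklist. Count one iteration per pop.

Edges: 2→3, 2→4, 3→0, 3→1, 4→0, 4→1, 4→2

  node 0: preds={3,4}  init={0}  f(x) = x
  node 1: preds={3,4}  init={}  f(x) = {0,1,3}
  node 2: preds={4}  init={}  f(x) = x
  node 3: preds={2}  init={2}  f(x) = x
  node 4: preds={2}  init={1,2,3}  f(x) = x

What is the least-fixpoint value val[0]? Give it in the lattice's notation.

Trace (7 dequeues):
  [1] u=0 | in {1,2,3} | out {0,1,2,3} | prev {0} | push {}
  [2] u=1 | in {1,2,3} | out {0,1,3} | prev {} | push {}
  [3] u=2 | in {1,2,3} | out {1,2,3} | prev {} | push {}
  [4] u=3 | in {1,2,3} | out {1,2,3} | prev {2} | push {0,1}
  [5] u=4 | in {1,2,3} | out {1,2,3} | ==
  [6] u=0 | in {1,2,3} | out {0,1,2,3} | ==
  [7] u=1 | in {1,2,3} | out {0,1,3} | ==

Converged values:
  [0] {0,1,2,3}
  [1] {0,1,3}
  [2] {1,2,3}
  [3] {1,2,3}
  [4] {1,2,3}

{0,1,2,3}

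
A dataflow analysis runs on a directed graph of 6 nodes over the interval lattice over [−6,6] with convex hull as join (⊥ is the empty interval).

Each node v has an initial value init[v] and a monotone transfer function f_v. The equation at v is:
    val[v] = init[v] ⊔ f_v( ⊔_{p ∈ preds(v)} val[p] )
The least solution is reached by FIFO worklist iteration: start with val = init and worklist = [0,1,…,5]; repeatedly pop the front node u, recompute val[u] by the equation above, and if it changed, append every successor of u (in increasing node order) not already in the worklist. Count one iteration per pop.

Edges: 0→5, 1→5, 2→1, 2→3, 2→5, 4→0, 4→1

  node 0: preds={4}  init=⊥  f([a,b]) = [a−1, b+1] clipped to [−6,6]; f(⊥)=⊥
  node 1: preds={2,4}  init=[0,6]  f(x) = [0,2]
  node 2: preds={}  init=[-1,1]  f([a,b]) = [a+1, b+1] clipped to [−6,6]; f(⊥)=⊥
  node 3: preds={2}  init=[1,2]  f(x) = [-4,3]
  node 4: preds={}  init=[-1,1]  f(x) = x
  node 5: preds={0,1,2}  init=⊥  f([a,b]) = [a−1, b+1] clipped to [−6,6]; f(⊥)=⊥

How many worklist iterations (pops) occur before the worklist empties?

Trace (6 dequeues):
  [1] u=0 | in [-1,1] | out [-2,2] | prev ⊥ | push {}
  [2] u=1 | in [-1,1] | out [0,6] | ==
  [3] u=2 | in ⊥ | out [-1,1] | ==
  [4] u=3 | in [-1,1] | out [-4,3] | prev [1,2] | push {}
  [5] u=4 | in ⊥ | out [-1,1] | ==
  [6] u=5 | in [-2,6] | out [-3,6] | prev ⊥ | push {}

Converged values:
  [0] [-2,2]
  [1] [0,6]
  [2] [-1,1]
  [3] [-4,3]
  [4] [-1,1]
  [5] [-3,6]

6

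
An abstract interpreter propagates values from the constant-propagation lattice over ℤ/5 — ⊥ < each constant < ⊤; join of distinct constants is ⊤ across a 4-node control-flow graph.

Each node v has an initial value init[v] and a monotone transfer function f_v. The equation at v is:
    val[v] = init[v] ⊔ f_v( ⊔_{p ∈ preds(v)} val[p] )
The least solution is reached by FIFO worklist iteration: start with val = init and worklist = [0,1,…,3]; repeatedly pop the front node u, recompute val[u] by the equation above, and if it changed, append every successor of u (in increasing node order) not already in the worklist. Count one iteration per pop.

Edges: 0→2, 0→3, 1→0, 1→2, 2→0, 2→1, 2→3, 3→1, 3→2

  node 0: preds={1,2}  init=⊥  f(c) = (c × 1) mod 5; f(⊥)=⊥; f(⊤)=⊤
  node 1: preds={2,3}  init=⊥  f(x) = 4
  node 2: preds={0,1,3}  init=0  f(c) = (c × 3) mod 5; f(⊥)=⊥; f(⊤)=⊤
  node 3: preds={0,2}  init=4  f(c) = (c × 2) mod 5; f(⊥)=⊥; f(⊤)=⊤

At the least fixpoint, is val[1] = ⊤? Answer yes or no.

Iteration log — 8 steps:
  step 1. node 0  ⊔preds=0  new=0  old=⊥  +wl: 
  step 2. node 1  ⊔preds=⊤  new=4  old=⊥  +wl: 0
  step 3. node 2  ⊔preds=⊤  new=⊤  old=0  +wl: 1
  step 4. node 3  ⊔preds=⊤  new=⊤  old=4  +wl: 2
  step 5. node 0  ⊔preds=⊤  new=⊤  old=0  +wl: 3
  step 6. node 1  ⊔preds=⊤  new=4  stable
  step 7. node 2  ⊔preds=⊤  new=⊤  stable
  step 8. node 3  ⊔preds=⊤  new=⊤  stable

Least fixpoint reached:
  node 0: ⊤
  node 1: 4
  node 2: ⊤
  node 3: ⊤

no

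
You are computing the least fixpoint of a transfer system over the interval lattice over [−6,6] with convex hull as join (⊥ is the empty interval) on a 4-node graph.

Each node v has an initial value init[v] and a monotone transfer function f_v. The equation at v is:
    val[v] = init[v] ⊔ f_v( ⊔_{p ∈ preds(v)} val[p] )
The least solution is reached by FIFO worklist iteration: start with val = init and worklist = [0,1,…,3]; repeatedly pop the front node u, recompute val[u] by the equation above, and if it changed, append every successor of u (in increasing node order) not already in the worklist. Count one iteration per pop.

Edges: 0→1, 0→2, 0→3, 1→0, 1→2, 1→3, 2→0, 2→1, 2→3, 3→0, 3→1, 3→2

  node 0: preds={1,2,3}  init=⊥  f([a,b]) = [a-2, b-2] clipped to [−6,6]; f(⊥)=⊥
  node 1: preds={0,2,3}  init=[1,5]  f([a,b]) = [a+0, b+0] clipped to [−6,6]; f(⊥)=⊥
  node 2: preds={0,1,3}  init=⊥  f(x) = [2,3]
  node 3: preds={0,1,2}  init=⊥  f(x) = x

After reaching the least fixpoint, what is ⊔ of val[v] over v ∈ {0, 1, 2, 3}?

[-6,5]

Iteration log — 19 steps:
  step 1. node 0  ⊔preds=[1,5]  new=[-1,3]  old=⊥  +wl: 
  step 2. node 1  ⊔preds=[-1,3]  new=[-1,5]  old=[1,5]  +wl: 0
  step 3. node 2  ⊔preds=[-1,5]  new=[2,3]  old=⊥  +wl: 1
  step 4. node 3  ⊔preds=[-1,5]  new=[-1,5]  old=⊥  +wl: 2
  step 5. node 0  ⊔preds=[-1,5]  new=[-3,3]  old=[-1,3]  +wl: 3
  step 6. node 1  ⊔preds=[-3,5]  new=[-3,5]  old=[-1,5]  +wl: 0
  step 7. node 2  ⊔preds=[-3,5]  new=[2,3]  stable
  step 8. node 3  ⊔preds=[-3,5]  new=[-3,5]  old=[-1,5]  +wl: 1,2
  step 9. node 0  ⊔preds=[-3,5]  new=[-5,3]  old=[-3,3]  +wl: 3
  step 10. node 1  ⊔preds=[-5,5]  new=[-5,5]  old=[-3,5]  +wl: 0
  step 11. node 2  ⊔preds=[-5,5]  new=[2,3]  stable
  step 12. node 3  ⊔preds=[-5,5]  new=[-5,5]  old=[-3,5]  +wl: 1,2
  step 13. node 0  ⊔preds=[-5,5]  new=[-6,3]  old=[-5,3]  +wl: 3
  step 14. node 1  ⊔preds=[-6,5]  new=[-6,5]  old=[-5,5]  +wl: 0
  step 15. node 2  ⊔preds=[-6,5]  new=[2,3]  stable
  step 16. node 3  ⊔preds=[-6,5]  new=[-6,5]  old=[-5,5]  +wl: 1,2
  step 17. node 0  ⊔preds=[-6,5]  new=[-6,3]  stable
  step 18. node 1  ⊔preds=[-6,5]  new=[-6,5]  stable
  step 19. node 2  ⊔preds=[-6,5]  new=[2,3]  stable

Least fixpoint reached:
  node 0: [-6,3]
  node 1: [-6,5]
  node 2: [2,3]
  node 3: [-6,5]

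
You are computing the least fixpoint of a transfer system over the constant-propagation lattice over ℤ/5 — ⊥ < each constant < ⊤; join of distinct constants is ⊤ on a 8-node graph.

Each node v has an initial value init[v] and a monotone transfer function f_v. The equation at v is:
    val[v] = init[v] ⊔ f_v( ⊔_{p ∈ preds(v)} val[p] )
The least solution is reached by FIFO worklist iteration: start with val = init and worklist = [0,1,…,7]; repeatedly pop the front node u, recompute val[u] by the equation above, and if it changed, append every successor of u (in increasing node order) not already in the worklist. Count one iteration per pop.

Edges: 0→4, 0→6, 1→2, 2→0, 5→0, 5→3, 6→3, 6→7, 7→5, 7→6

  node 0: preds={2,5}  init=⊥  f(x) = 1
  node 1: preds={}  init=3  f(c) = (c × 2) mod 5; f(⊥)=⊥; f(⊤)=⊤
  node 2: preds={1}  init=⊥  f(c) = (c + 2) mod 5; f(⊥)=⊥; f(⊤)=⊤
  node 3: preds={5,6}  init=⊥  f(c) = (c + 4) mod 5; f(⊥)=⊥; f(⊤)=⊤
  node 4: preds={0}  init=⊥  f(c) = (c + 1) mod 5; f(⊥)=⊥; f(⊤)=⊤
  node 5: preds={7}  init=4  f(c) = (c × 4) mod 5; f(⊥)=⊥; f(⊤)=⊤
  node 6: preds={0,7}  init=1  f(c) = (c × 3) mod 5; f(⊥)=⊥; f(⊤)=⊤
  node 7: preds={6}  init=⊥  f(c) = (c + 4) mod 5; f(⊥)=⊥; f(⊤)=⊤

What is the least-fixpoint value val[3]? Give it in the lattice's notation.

Worklist (14 pops):
  #1 pop 0: in=4 → 1 (was ⊥); enqueue []
  #2 pop 1: in=⊥ → 3 (no change)
  #3 pop 2: in=3 → 0 (was ⊥); enqueue [0]
  #4 pop 3: in=⊤ → ⊤ (was ⊥); enqueue []
  #5 pop 4: in=1 → 2 (was ⊥); enqueue []
  #6 pop 5: in=⊥ → 4 (no change)
  #7 pop 6: in=1 → ⊤ (was 1); enqueue [3]
  #8 pop 7: in=⊤ → ⊤ (was ⊥); enqueue [5,6]
  #9 pop 0: in=⊤ → 1 (no change)
  #10 pop 3: in=⊤ → ⊤ (no change)
  #11 pop 5: in=⊤ → ⊤ (was 4); enqueue [0,3]
  #12 pop 6: in=⊤ → ⊤ (no change)
  #13 pop 0: in=⊤ → 1 (no change)
  #14 pop 3: in=⊤ → ⊤ (no change)

Fixpoint:
  val[0] = 1
  val[1] = 3
  val[2] = 0
  val[3] = ⊤
  val[4] = 2
  val[5] = ⊤
  val[6] = ⊤
  val[7] = ⊤

⊤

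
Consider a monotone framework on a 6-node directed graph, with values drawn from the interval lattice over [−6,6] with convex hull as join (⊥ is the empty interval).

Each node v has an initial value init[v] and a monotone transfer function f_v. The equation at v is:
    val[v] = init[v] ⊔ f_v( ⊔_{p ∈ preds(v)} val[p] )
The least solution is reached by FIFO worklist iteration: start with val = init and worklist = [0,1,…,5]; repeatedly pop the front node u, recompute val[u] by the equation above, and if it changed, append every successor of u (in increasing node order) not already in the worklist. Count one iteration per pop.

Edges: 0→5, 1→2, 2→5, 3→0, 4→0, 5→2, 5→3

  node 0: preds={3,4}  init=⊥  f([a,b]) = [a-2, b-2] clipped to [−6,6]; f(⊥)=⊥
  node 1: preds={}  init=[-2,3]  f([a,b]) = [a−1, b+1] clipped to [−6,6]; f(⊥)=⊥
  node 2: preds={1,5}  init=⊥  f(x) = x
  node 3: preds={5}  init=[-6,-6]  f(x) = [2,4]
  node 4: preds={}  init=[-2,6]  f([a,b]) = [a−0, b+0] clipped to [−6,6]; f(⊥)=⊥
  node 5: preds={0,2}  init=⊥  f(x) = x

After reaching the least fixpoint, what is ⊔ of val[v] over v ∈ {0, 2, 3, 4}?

[-6,6]

Iteration log — 10 steps:
  step 1. node 0  ⊔preds=[-6,6]  new=[-6,4]  old=⊥  +wl: 
  step 2. node 1  ⊔preds=⊥  new=[-2,3]  stable
  step 3. node 2  ⊔preds=[-2,3]  new=[-2,3]  old=⊥  +wl: 
  step 4. node 3  ⊔preds=⊥  new=[-6,4]  old=[-6,-6]  +wl: 0
  step 5. node 4  ⊔preds=⊥  new=[-2,6]  stable
  step 6. node 5  ⊔preds=[-6,4]  new=[-6,4]  old=⊥  +wl: 2,3
  step 7. node 0  ⊔preds=[-6,6]  new=[-6,4]  stable
  step 8. node 2  ⊔preds=[-6,4]  new=[-6,4]  old=[-2,3]  +wl: 5
  step 9. node 3  ⊔preds=[-6,4]  new=[-6,4]  stable
  step 10. node 5  ⊔preds=[-6,4]  new=[-6,4]  stable

Least fixpoint reached:
  node 0: [-6,4]
  node 1: [-2,3]
  node 2: [-6,4]
  node 3: [-6,4]
  node 4: [-2,6]
  node 5: [-6,4]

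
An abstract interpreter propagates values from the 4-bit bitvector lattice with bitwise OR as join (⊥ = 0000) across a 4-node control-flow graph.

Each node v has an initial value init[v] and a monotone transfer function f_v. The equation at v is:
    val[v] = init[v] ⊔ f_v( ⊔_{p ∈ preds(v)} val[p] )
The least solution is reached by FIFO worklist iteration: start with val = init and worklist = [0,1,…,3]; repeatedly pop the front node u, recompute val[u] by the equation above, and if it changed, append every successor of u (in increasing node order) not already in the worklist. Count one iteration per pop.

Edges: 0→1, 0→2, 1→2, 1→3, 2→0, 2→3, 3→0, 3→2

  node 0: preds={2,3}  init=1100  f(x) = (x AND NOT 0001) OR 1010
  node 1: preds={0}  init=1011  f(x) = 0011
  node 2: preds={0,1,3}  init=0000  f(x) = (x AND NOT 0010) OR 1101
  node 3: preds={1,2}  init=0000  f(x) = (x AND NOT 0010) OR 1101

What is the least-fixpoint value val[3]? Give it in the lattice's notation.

1101

Worklist (6 pops):
  #1 pop 0: in=0000 → 1110 (was 1100); enqueue []
  #2 pop 1: in=1110 → 1011 (no change)
  #3 pop 2: in=1111 → 1101 (was 0000); enqueue [0]
  #4 pop 3: in=1111 → 1101 (was 0000); enqueue [2]
  #5 pop 0: in=1101 → 1110 (no change)
  #6 pop 2: in=1111 → 1101 (no change)

Fixpoint:
  val[0] = 1110
  val[1] = 1011
  val[2] = 1101
  val[3] = 1101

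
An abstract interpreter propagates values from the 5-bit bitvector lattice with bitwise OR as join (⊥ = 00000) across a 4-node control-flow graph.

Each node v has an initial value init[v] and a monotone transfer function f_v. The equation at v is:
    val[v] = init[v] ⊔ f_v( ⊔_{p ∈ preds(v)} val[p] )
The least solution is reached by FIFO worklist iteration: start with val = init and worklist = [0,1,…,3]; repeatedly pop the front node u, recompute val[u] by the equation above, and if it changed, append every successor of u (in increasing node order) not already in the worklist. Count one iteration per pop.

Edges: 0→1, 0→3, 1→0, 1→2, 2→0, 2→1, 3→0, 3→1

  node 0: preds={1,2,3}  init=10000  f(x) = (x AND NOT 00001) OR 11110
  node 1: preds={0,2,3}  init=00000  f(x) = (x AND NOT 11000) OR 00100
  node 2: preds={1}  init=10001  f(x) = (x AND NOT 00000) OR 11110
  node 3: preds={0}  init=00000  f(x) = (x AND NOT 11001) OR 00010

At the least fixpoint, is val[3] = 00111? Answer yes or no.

Iteration log — 6 steps:
  step 1. node 0  ⊔preds=10001  new=11110  old=10000  +wl: 
  step 2. node 1  ⊔preds=11111  new=00111  old=00000  +wl: 0
  step 3. node 2  ⊔preds=00111  new=11111  old=10001  +wl: 1
  step 4. node 3  ⊔preds=11110  new=00110  old=00000  +wl: 
  step 5. node 0  ⊔preds=11111  new=11110  stable
  step 6. node 1  ⊔preds=11111  new=00111  stable

Least fixpoint reached:
  node 0: 11110
  node 1: 00111
  node 2: 11111
  node 3: 00110

no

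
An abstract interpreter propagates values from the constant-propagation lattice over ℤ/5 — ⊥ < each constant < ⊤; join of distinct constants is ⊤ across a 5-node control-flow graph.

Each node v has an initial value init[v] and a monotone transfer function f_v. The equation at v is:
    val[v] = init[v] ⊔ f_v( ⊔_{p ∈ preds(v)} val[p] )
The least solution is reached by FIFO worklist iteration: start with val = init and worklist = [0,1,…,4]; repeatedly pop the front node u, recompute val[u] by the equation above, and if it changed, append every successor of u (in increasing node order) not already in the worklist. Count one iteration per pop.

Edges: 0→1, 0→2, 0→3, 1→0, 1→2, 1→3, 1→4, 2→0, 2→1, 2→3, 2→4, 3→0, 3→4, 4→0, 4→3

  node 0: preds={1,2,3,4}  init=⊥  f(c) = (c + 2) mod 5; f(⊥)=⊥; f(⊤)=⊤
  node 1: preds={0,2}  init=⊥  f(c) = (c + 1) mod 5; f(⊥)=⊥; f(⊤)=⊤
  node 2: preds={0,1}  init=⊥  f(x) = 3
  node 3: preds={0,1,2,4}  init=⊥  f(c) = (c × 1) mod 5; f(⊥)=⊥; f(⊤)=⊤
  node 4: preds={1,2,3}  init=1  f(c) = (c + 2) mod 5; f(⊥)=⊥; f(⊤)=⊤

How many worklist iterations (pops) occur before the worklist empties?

Iteration log — 11 steps:
  step 1. node 0  ⊔preds=1  new=3  old=⊥  +wl: 
  step 2. node 1  ⊔preds=3  new=4  old=⊥  +wl: 0
  step 3. node 2  ⊔preds=⊤  new=3  old=⊥  +wl: 1
  step 4. node 3  ⊔preds=⊤  new=⊤  old=⊥  +wl: 
  step 5. node 4  ⊔preds=⊤  new=⊤  old=1  +wl: 3
  step 6. node 0  ⊔preds=⊤  new=⊤  old=3  +wl: 2
  step 7. node 1  ⊔preds=⊤  new=⊤  old=4  +wl: 0,4
  step 8. node 3  ⊔preds=⊤  new=⊤  stable
  step 9. node 2  ⊔preds=⊤  new=3  stable
  step 10. node 0  ⊔preds=⊤  new=⊤  stable
  step 11. node 4  ⊔preds=⊤  new=⊤  stable

Least fixpoint reached:
  node 0: ⊤
  node 1: ⊤
  node 2: 3
  node 3: ⊤
  node 4: ⊤

11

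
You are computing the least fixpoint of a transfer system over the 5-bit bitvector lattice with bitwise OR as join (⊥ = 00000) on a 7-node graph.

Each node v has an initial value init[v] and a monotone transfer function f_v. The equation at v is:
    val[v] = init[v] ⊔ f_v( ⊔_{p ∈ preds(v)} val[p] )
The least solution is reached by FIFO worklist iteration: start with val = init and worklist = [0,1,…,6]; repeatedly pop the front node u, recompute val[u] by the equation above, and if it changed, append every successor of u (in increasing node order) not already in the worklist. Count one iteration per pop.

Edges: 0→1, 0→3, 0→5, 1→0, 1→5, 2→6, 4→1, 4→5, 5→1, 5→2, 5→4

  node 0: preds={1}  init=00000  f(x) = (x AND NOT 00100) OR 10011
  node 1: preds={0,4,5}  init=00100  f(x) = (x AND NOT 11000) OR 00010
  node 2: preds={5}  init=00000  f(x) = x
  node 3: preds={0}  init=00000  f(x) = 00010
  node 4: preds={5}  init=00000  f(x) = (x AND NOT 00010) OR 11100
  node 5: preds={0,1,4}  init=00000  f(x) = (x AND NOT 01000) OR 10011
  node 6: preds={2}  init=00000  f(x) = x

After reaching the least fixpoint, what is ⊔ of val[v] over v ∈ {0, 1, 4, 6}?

Trace (14 dequeues):
  [1] u=0 | in 00100 | out 10011 | prev 00000 | push {}
  [2] u=1 | in 10011 | out 00111 | prev 00100 | push {0}
  [3] u=2 | in 00000 | out 00000 | ==
  [4] u=3 | in 10011 | out 00010 | prev 00000 | push {}
  [5] u=4 | in 00000 | out 11100 | prev 00000 | push {1}
  [6] u=5 | in 11111 | out 10111 | prev 00000 | push {2,4}
  [7] u=6 | in 00000 | out 00000 | ==
  [8] u=0 | in 00111 | out 10011 | ==
  [9] u=1 | in 11111 | out 00111 | ==
  [10] u=2 | in 10111 | out 10111 | prev 00000 | push {6}
  [11] u=4 | in 10111 | out 11101 | prev 11100 | push {1,5}
  [12] u=6 | in 10111 | out 10111 | prev 00000 | push {}
  [13] u=1 | in 11111 | out 00111 | ==
  [14] u=5 | in 11111 | out 10111 | ==

Converged values:
  [0] 10011
  [1] 00111
  [2] 10111
  [3] 00010
  [4] 11101
  [5] 10111
  [6] 10111

11111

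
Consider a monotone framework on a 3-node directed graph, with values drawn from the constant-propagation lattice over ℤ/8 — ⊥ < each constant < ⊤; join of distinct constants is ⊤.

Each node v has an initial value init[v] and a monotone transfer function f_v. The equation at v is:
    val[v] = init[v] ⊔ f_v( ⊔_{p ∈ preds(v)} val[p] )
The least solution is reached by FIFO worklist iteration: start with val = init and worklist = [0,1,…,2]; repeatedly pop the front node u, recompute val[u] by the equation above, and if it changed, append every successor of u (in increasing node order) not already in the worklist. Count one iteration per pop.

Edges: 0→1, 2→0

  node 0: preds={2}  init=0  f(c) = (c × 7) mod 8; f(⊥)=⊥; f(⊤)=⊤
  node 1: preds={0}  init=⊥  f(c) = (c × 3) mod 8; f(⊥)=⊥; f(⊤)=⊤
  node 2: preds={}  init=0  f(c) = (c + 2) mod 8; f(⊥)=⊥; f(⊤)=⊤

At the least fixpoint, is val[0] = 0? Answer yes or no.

yes

Iteration log — 3 steps:
  step 1. node 0  ⊔preds=0  new=0  stable
  step 2. node 1  ⊔preds=0  new=0  old=⊥  +wl: 
  step 3. node 2  ⊔preds=⊥  new=0  stable

Least fixpoint reached:
  node 0: 0
  node 1: 0
  node 2: 0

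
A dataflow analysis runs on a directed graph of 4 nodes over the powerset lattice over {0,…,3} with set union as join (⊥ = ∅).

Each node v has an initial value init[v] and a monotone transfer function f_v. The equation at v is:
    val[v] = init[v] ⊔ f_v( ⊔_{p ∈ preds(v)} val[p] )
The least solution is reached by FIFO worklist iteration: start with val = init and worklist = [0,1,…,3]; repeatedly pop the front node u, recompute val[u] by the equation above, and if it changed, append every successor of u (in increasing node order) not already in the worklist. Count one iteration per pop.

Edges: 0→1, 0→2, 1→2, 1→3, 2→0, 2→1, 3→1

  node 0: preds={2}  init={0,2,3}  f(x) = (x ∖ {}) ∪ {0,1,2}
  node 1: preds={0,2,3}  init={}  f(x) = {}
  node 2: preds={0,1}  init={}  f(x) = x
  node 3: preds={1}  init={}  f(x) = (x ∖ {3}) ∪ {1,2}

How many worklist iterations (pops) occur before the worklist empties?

6

Worklist (6 pops):
  #1 pop 0: in={} → {0,1,2,3} (was {0,2,3}); enqueue []
  #2 pop 1: in={0,1,2,3} → {} (no change)
  #3 pop 2: in={0,1,2,3} → {0,1,2,3} (was {}); enqueue [0,1]
  #4 pop 3: in={} → {1,2} (was {}); enqueue []
  #5 pop 0: in={0,1,2,3} → {0,1,2,3} (no change)
  #6 pop 1: in={0,1,2,3} → {} (no change)

Fixpoint:
  val[0] = {0,1,2,3}
  val[1] = {}
  val[2] = {0,1,2,3}
  val[3] = {1,2}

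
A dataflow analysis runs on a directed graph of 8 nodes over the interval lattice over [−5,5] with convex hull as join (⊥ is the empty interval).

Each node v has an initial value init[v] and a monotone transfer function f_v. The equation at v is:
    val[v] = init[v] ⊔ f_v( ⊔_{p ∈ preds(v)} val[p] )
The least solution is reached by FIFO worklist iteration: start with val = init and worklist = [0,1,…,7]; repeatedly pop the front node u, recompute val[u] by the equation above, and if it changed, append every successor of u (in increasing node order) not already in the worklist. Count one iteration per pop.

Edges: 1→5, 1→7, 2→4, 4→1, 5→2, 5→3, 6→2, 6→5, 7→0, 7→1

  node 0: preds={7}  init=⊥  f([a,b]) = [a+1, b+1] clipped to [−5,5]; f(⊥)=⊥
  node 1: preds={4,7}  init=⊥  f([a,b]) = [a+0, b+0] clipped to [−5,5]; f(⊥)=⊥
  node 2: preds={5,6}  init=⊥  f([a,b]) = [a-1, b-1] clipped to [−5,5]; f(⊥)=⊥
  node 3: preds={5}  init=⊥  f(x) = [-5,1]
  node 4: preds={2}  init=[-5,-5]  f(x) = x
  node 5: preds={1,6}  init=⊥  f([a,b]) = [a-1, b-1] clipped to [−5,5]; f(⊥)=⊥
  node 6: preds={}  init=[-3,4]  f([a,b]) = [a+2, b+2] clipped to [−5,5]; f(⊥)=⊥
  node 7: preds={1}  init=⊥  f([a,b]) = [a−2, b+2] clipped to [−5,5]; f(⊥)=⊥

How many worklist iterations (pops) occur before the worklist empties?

Trace (21 dequeues):
  [1] u=0 | in ⊥ | out ⊥ | ==
  [2] u=1 | in [-5,-5] | out [-5,-5] | prev ⊥ | push {}
  [3] u=2 | in [-3,4] | out [-4,3] | prev ⊥ | push {}
  [4] u=3 | in ⊥ | out [-5,1] | prev ⊥ | push {}
  [5] u=4 | in [-4,3] | out [-5,3] | prev [-5,-5] | push {1}
  [6] u=5 | in [-5,4] | out [-5,3] | prev ⊥ | push {2,3}
  [7] u=6 | in ⊥ | out [-3,4] | ==
  [8] u=7 | in [-5,-5] | out [-5,-3] | prev ⊥ | push {0}
  [9] u=1 | in [-5,3] | out [-5,3] | prev [-5,-5] | push {5,7}
  [10] u=2 | in [-5,4] | out [-5,3] | prev [-4,3] | push {4}
  [11] u=3 | in [-5,3] | out [-5,1] | ==
  [12] u=0 | in [-5,-3] | out [-4,-2] | prev ⊥ | push {}
  [13] u=5 | in [-5,4] | out [-5,3] | ==
  [14] u=7 | in [-5,3] | out [-5,5] | prev [-5,-3] | push {0,1}
  [15] u=4 | in [-5,3] | out [-5,3] | ==
  [16] u=0 | in [-5,5] | out [-4,5] | prev [-4,-2] | push {}
  [17] u=1 | in [-5,5] | out [-5,5] | prev [-5,3] | push {5,7}
  [18] u=5 | in [-5,5] | out [-5,4] | prev [-5,3] | push {2,3}
  [19] u=7 | in [-5,5] | out [-5,5] | ==
  [20] u=2 | in [-5,4] | out [-5,3] | ==
  [21] u=3 | in [-5,4] | out [-5,1] | ==

Converged values:
  [0] [-4,5]
  [1] [-5,5]
  [2] [-5,3]
  [3] [-5,1]
  [4] [-5,3]
  [5] [-5,4]
  [6] [-3,4]
  [7] [-5,5]

21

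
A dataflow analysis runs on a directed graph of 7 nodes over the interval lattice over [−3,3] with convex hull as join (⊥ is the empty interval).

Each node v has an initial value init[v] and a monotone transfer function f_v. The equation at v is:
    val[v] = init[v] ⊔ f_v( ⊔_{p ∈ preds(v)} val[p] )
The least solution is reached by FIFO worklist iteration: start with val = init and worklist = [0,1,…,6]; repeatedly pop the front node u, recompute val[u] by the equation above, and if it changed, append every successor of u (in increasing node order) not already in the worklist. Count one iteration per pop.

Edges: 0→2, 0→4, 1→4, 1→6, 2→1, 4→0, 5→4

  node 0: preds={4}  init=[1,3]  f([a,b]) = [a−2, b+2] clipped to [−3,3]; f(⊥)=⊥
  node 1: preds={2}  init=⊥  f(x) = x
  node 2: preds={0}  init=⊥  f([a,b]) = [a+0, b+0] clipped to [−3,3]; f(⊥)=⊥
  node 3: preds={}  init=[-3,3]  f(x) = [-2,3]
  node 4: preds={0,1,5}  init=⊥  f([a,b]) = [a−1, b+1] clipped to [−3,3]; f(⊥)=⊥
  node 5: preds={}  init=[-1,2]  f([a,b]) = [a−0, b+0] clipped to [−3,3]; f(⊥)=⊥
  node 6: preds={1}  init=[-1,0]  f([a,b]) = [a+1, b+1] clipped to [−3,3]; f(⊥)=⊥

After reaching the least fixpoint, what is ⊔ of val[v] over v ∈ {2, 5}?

Worklist (16 pops):
  #1 pop 0: in=⊥ → [1,3] (no change)
  #2 pop 1: in=⊥ → ⊥ (no change)
  #3 pop 2: in=[1,3] → [1,3] (was ⊥); enqueue [1]
  #4 pop 3: in=⊥ → [-3,3] (no change)
  #5 pop 4: in=[-1,3] → [-2,3] (was ⊥); enqueue [0]
  #6 pop 5: in=⊥ → [-1,2] (no change)
  #7 pop 6: in=⊥ → [-1,0] (no change)
  #8 pop 1: in=[1,3] → [1,3] (was ⊥); enqueue [4,6]
  #9 pop 0: in=[-2,3] → [-3,3] (was [1,3]); enqueue [2]
  #10 pop 4: in=[-3,3] → [-3,3] (was [-2,3]); enqueue [0]
  #11 pop 6: in=[1,3] → [-1,3] (was [-1,0]); enqueue []
  #12 pop 2: in=[-3,3] → [-3,3] (was [1,3]); enqueue [1]
  #13 pop 0: in=[-3,3] → [-3,3] (no change)
  #14 pop 1: in=[-3,3] → [-3,3] (was [1,3]); enqueue [4,6]
  #15 pop 4: in=[-3,3] → [-3,3] (no change)
  #16 pop 6: in=[-3,3] → [-2,3] (was [-1,3]); enqueue []

Fixpoint:
  val[0] = [-3,3]
  val[1] = [-3,3]
  val[2] = [-3,3]
  val[3] = [-3,3]
  val[4] = [-3,3]
  val[5] = [-1,2]
  val[6] = [-2,3]

[-3,3]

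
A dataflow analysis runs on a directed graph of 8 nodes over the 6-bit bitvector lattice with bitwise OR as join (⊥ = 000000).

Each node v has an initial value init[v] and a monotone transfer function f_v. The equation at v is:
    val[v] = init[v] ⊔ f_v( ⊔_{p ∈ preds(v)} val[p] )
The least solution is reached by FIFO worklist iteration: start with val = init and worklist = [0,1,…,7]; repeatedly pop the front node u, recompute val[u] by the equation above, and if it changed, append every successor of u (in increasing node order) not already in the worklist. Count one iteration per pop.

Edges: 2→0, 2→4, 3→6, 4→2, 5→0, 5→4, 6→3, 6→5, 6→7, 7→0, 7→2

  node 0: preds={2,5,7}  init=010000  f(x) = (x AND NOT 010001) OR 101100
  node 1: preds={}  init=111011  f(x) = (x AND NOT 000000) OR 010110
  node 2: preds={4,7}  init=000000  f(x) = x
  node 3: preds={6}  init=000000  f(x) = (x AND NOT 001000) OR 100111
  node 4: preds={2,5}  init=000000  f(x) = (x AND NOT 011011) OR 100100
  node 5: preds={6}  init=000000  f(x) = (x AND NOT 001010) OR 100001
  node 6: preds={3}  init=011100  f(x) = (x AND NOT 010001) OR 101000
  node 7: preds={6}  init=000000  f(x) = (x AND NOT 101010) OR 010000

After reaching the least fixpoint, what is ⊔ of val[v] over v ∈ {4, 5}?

Worklist (13 pops):
  #1 pop 0: in=000000 → 111100 (was 010000); enqueue []
  #2 pop 1: in=000000 → 111111 (was 111011); enqueue []
  #3 pop 2: in=000000 → 000000 (no change)
  #4 pop 3: in=011100 → 110111 (was 000000); enqueue []
  #5 pop 4: in=000000 → 100100 (was 000000); enqueue [2]
  #6 pop 5: in=011100 → 110101 (was 000000); enqueue [0,4]
  #7 pop 6: in=110111 → 111110 (was 011100); enqueue [3,5]
  #8 pop 7: in=111110 → 010100 (was 000000); enqueue []
  #9 pop 2: in=110100 → 110100 (was 000000); enqueue []
  #10 pop 0: in=110101 → 111100 (no change)
  #11 pop 4: in=110101 → 100100 (no change)
  #12 pop 3: in=111110 → 110111 (no change)
  #13 pop 5: in=111110 → 110101 (no change)

Fixpoint:
  val[0] = 111100
  val[1] = 111111
  val[2] = 110100
  val[3] = 110111
  val[4] = 100100
  val[5] = 110101
  val[6] = 111110
  val[7] = 010100

110101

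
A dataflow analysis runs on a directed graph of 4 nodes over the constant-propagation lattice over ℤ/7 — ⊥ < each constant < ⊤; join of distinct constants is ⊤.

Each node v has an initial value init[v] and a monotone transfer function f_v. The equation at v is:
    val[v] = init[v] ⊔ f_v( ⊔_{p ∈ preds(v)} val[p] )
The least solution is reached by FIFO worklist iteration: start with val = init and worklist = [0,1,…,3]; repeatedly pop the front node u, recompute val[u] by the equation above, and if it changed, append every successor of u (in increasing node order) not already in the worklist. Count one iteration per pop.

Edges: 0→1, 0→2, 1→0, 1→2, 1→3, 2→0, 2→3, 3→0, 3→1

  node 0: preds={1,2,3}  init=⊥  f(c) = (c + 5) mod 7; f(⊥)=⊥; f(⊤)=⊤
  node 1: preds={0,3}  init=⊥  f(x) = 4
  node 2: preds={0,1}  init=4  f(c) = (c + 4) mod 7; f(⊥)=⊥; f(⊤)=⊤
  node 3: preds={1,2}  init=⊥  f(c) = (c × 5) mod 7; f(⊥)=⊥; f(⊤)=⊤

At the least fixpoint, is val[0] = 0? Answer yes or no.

no

Worklist (7 pops):
  #1 pop 0: in=4 → 2 (was ⊥); enqueue []
  #2 pop 1: in=2 → 4 (was ⊥); enqueue [0]
  #3 pop 2: in=⊤ → ⊤ (was 4); enqueue []
  #4 pop 3: in=⊤ → ⊤ (was ⊥); enqueue [1]
  #5 pop 0: in=⊤ → ⊤ (was 2); enqueue [2]
  #6 pop 1: in=⊤ → 4 (no change)
  #7 pop 2: in=⊤ → ⊤ (no change)

Fixpoint:
  val[0] = ⊤
  val[1] = 4
  val[2] = ⊤
  val[3] = ⊤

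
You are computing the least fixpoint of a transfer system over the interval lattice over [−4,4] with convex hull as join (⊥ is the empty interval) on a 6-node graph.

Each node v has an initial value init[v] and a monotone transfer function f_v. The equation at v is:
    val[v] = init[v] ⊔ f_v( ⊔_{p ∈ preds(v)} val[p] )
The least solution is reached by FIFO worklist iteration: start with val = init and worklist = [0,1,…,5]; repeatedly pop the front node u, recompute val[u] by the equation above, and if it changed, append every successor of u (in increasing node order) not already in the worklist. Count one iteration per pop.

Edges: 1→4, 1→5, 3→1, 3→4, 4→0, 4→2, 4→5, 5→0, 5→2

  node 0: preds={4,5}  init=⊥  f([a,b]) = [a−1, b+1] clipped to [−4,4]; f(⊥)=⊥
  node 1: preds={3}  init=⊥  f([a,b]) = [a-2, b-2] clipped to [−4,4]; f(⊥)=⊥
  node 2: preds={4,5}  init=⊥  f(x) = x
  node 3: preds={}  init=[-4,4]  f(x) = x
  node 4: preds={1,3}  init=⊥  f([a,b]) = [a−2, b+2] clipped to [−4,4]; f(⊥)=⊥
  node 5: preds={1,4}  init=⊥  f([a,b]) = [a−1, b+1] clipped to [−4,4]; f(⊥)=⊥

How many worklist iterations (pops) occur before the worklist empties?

Trace (8 dequeues):
  [1] u=0 | in ⊥ | out ⊥ | ==
  [2] u=1 | in [-4,4] | out [-4,2] | prev ⊥ | push {}
  [3] u=2 | in ⊥ | out ⊥ | ==
  [4] u=3 | in ⊥ | out [-4,4] | ==
  [5] u=4 | in [-4,4] | out [-4,4] | prev ⊥ | push {0,2}
  [6] u=5 | in [-4,4] | out [-4,4] | prev ⊥ | push {}
  [7] u=0 | in [-4,4] | out [-4,4] | prev ⊥ | push {}
  [8] u=2 | in [-4,4] | out [-4,4] | prev ⊥ | push {}

Converged values:
  [0] [-4,4]
  [1] [-4,2]
  [2] [-4,4]
  [3] [-4,4]
  [4] [-4,4]
  [5] [-4,4]

8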